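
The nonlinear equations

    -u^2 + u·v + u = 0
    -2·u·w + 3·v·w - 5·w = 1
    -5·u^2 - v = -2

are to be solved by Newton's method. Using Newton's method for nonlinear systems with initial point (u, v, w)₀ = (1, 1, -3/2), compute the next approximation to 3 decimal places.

(0.700, 0.000, 0.650)

At (1, 1, -3/2): F = (1.000, 5.000, -4.000).
Jacobian J = [[-2·u + v + 1, u, 0], [-2·w, 3·w, -2·u + 3·v - 5], [-10·u, -1, 0]].
At the point, J = [[0.000, 1.000, 0.000], [3.000, -4.500, -4.000], [-10.000, -1.000, 0.000]] (det J = 40.000).
Solving J·Δ = −F gives Δ = (-0.300, -1.000, 2.150).
Then the next iterate is (u, v, w)₁ = (0.700, 0.000, 0.650).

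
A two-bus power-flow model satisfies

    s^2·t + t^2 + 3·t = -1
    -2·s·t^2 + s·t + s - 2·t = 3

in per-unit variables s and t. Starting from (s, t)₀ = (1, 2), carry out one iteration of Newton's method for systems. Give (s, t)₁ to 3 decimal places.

At (1, 2): F = (13.000, -12.000).
Jacobian J = [[2·s·t, s^2 + 2·t + 3], [-2·t^2 + t + 1, -4·s·t + s - 2]].
At the point, J = [[4.000, 8.000], [-5.000, -9.000]] (det J = 4.000).
Solving J·Δ = −F gives Δ = (5.250, -4.250).
Then the next iterate is (s, t)₁ = (6.250, -2.250).

(6.250, -2.250)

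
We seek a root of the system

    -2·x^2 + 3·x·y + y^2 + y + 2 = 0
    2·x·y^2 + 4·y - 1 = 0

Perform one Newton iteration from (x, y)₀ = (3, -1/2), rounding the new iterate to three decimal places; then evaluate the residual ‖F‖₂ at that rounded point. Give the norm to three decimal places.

4.594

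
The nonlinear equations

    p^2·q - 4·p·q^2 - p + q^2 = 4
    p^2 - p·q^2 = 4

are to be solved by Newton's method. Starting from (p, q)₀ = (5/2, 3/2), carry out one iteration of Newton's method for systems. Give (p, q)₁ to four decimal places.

(1.7049, 0.7585)

At (5/2, 3/2): F = (-17.3750, -3.3750).
Jacobian J = [[2·p·q - 4·q^2 - 1, p^2 - 8·p·q + 2·q], [2·p - q^2, -2·p·q]].
At the point, J = [[-2.5000, -20.7500], [2.7500, -7.5000]] (det J = 75.8125).
Solving J·Δ = −F gives Δ = (-0.7951, -0.7415).
Then the next iterate is (p, q)₁ = (1.7049, 0.7585).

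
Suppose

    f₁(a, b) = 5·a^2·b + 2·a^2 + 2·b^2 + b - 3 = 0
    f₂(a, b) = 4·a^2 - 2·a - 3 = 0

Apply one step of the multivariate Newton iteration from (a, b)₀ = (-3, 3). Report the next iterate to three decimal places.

(-1.500, 2.690)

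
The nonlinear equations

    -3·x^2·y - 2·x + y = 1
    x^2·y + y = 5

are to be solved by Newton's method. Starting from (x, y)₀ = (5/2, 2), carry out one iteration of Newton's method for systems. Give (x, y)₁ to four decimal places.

At (5/2, 2): F = (-41.5000, 9.5000).
Jacobian J = [[-6·x·y - 2, -3·x^2 + 1], [2·x·y, x^2 + 1]].
At the point, J = [[-32.0000, -17.7500], [10.0000, 7.2500]] (det J = -54.5000).
Solving J·Δ = −F gives Δ = (-2.4266, 2.0367).
Then the next iterate is (x, y)₁ = (0.0734, 4.0367).

(0.0734, 4.0367)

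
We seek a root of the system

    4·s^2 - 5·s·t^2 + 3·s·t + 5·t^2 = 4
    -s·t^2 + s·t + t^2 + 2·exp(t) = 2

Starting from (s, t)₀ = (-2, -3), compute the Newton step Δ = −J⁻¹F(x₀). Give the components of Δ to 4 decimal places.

(1.2364, 0.8172)

At (-2, -3): F = (165.0000, 31.099574).
Jacobian J = [[8·s - 5·t^2 + 3·t, -10·s·t + 3·s + 10·t], [-t^2 + t, -2·s·t + s + 2·t + 2·exp(t)]].
At the point, J = [[-70.0000, -96.0000], [-12.0000, -19.900426]] (det J = 241.029810).
Solving J·Δ = −F gives Δ = (1.2364, 0.8172).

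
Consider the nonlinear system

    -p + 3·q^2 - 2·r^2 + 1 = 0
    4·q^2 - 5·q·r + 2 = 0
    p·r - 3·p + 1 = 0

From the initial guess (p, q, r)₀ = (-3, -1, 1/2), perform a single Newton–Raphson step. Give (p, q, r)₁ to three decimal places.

(0.977, -0.419, 0.020)

At (-3, -1, 1/2): F = (6.500, 8.500, 8.500).
Jacobian J = [[-1, 6·q, -4·r], [0, 8·q - 5·r, -5·q], [r - 3, 0, p]].
At the point, J = [[-1.000, -6.000, -2.000], [0.000, -10.500, 5.000], [-2.500, 0.000, -3.000]] (det J = 96.000).
Solving J·Δ = −F gives Δ = (3.977, 0.581, -0.480).
Then the next iterate is (p, q, r)₁ = (0.977, -0.419, 0.020).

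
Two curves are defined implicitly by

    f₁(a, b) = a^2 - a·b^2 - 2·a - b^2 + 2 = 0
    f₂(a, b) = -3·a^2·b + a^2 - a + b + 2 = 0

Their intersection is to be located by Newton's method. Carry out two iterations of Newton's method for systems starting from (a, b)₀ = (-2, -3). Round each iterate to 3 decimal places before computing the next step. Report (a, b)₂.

At (-2, -3): F = (19.000, 41.000).
Jacobian J = [[2·a - b^2 - 2, -2·a·b - 2·b], [-6·a·b + 2·a - 1, -3·a^2 + 1]].
At the point, J = [[-15.000, -6.000], [-41.000, -11.000]] (det J = -81.000).
Solving J·Δ = −F gives Δ = (0.457, 2.025).
Then the next iterate is (a, b)₁ = (-1.543, -0.975).
Round to (-1.543, -0.975) and repeat: F = (7.98304, 11.91283), J = [[-6.03662, -1.05885], [-13.11255, -6.14255]].
Δ = (1.570, -1.413), so (a, b)₂ = (0.027, -2.388).

(0.027, -2.388)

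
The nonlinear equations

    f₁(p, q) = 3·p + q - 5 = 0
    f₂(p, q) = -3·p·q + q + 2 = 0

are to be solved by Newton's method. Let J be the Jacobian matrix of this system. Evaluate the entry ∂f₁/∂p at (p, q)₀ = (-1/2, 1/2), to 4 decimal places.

∂f₁/∂p = 3.
At (-1/2, 1/2) this is 3.0000.

3.0000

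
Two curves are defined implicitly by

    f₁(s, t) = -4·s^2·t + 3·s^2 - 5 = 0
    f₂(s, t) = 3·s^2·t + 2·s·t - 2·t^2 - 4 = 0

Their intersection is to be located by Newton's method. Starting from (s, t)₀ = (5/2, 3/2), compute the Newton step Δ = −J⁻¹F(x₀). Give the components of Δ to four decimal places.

(-0.6911, -0.5354)

At (5/2, 3/2): F = (-23.7500, 27.1250).
Jacobian J = [[-8·s·t + 6·s, -4·s^2], [6·s·t + 2·t, 3·s^2 + 2·s - 4·t]].
At the point, J = [[-15.0000, -25.0000], [25.5000, 17.7500]] (det J = 371.2500).
Solving J·Δ = −F gives Δ = (-0.6911, -0.5354).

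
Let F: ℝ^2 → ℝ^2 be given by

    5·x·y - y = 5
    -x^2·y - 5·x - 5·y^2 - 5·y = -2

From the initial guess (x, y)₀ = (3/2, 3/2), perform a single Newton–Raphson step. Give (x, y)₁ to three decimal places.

(2.203, -0.042)

At (3/2, 3/2): F = (4.750, -27.625).
Jacobian J = [[5·y, 5·x - 1], [-2·x·y - 5, -x^2 - 10·y - 5]].
At the point, J = [[7.500, 6.500], [-9.500, -22.250]] (det J = -105.125).
Solving J·Δ = −F gives Δ = (0.703, -1.542).
Then the next iterate is (x, y)₁ = (2.203, -0.042).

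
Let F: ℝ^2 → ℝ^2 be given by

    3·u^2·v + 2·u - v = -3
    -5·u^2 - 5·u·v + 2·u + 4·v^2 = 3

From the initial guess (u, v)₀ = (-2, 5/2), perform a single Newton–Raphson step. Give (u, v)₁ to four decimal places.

At (-2, 5/2): F = (26.5000, 23.0000).
Jacobian J = [[6·u·v + 2, 3·u^2 - 1], [-10·u - 5·v + 2, -5·u + 8·v]].
At the point, J = [[-28.0000, 11.0000], [9.5000, 30.0000]] (det J = -944.5000).
Solving J·Δ = −F gives Δ = (0.5738, -0.9484).
Then the next iterate is (u, v)₁ = (-1.4262, 1.5516).

(-1.4262, 1.5516)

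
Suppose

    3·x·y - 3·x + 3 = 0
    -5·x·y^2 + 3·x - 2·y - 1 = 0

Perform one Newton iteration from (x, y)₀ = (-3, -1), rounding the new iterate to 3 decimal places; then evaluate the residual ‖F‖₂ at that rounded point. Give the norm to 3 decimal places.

At (-3, -1): F = (21.000, 7.000).
Jacobian J = [[3·y - 3, 3·x], [-5·y^2 + 3, -10·x·y - 2]].
At the point, J = [[-6.000, -9.000], [-2.000, -32.000]] (det J = 174.000).
Solving J·Δ = −F gives Δ = (3.500, 0.000).
Then the next iterate is (x, y)₁ = (0.500, -1.000).
Re-evaluating at (0.500, -1.000): F = (0.000, 0.000), so ‖F‖₂ = 0.000.

0.000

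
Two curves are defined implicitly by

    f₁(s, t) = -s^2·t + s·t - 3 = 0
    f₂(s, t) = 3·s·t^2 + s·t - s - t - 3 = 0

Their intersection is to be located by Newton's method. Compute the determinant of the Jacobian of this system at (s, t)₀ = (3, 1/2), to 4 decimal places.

-26.0000

J = [[-2·s·t + t, -s^2 + s], [3·t^2 + t - 1, 6·s·t + s - 1]].
At the point, J = [[-2.5000, -6.0000], [0.2500, 11.0000]].
det J = -26.0000.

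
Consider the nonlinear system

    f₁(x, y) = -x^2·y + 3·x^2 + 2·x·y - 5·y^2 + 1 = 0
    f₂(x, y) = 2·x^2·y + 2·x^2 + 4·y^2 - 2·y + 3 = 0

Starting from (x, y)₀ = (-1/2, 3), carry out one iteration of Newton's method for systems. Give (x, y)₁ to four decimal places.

At (-1/2, 3): F = (-47.0000, 35.0000).
Jacobian J = [[-2·x·y + 6·x + 2·y, -x^2 + 2·x - 10·y], [4·x·y + 4·x, 2·x^2 + 8·y - 2]].
At the point, J = [[6.0000, -31.2500], [-8.0000, 22.5000]] (det J = -115.0000).
Solving J·Δ = −F gives Δ = (0.3152, -1.4435).
Then the next iterate is (x, y)₁ = (-0.1848, 1.5565).

(-0.1848, 1.5565)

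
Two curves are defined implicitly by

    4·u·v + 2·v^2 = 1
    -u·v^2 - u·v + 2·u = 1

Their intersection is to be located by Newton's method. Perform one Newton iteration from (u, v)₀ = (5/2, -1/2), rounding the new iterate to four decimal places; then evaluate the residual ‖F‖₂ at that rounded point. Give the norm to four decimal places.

At (5/2, -1/2): F = (-5.5000, 4.6250).
Jacobian J = [[4·v, 4·u + 4·v], [-v^2 - v + 2, -2·u·v - u]].
At the point, J = [[-2.0000, 8.0000], [2.2500, 0.0000]] (det J = -18.0000).
Solving J·Δ = −F gives Δ = (-2.0556, 0.1736).
Then the next iterate is (u, v)₁ = (0.4444, -0.3264).
Re-evaluating at (0.4444, -0.3264): F = (-1.367135, -0.013493), so ‖F‖₂ = 1.3672.

1.3672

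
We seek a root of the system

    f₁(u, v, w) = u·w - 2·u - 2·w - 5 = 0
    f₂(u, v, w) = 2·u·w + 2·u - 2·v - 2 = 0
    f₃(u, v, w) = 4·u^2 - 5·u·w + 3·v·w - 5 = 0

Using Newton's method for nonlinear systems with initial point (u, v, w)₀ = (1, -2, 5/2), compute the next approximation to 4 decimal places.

(-0.9250, -14.7000, -7.9625)

At (1, -2, 5/2): F = (-9.5000, 9.0000, -28.5000).
Jacobian J = [[w - 2, 0, u - 2], [2·w + 2, -2, 2·u], [8·u - 5·w, 3·w, -5·u + 3·v]].
At the point, J = [[0.5000, 0.0000, -1.0000], [7.0000, -2.0000, 2.0000], [-4.5000, 7.5000, -11.0000]] (det J = -40.0000).
Solving J·Δ = −F gives Δ = (-1.9250, -12.7000, -10.4625).
Then the next iterate is (u, v, w)₁ = (-0.9250, -14.7000, -7.9625).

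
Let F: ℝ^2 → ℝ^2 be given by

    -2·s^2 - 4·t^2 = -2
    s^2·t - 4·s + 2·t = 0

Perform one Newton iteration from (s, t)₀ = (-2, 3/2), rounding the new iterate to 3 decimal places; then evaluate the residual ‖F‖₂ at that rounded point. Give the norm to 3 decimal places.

6.859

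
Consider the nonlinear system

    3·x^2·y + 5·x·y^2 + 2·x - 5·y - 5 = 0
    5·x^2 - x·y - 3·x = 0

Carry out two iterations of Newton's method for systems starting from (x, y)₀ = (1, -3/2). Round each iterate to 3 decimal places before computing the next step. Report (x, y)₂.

At (1, -3/2): F = (11.250, 3.500).
Jacobian J = [[6·x·y + 5·y^2 + 2, 3·x^2 + 10·x·y - 5], [10·x - y - 3, -x]].
At the point, J = [[4.250, -17.000], [8.500, -1.000]] (det J = 140.250).
Solving J·Δ = −F gives Δ = (-0.344, 0.576).
Then the next iterate is (x, y)₁ = (0.656, -0.924).
Round to (0.656, -0.924) and repeat: F = (2.53949, 0.78982), J = [[2.63202, -9.77043], [4.484, -0.656]].
Δ = (-0.144, 0.221), so (x, y)₂ = (0.512, -0.703).

(0.512, -0.703)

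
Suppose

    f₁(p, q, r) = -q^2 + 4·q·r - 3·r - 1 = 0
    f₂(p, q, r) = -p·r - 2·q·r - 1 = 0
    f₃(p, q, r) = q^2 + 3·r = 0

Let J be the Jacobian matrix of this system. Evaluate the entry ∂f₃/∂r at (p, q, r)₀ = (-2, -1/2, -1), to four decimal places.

3.0000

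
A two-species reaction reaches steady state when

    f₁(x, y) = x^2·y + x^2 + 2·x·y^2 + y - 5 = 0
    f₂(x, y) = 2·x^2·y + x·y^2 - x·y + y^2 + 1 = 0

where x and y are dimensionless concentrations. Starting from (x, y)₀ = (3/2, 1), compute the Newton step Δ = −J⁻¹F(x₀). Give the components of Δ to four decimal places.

At (3/2, 1): F = (3.5000, 6.5000).
Jacobian J = [[2·x·y + 2·x + 2·y^2, x^2 + 4·x·y + 1], [4·x·y + y^2 - y, 2·x^2 + 2·x·y - x + 2·y]].
At the point, J = [[8.0000, 9.2500], [6.0000, 8.0000]] (det J = 8.5000).
Solving J·Δ = −F gives Δ = (3.7794, -3.6471).

(3.7794, -3.6471)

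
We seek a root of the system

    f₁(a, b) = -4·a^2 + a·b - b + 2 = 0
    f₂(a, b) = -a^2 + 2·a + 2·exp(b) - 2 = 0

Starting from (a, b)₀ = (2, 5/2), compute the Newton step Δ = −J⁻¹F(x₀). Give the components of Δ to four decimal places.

At (2, 5/2): F = (-11.5000, 22.364988).
Jacobian J = [[-8·a + b, a - 1], [-2·a + 2, 2·exp(b)]].
At the point, J = [[-13.5000, 1.0000], [-2.0000, 24.364988]] (det J = -326.927337).
Solving J·Δ = −F gives Δ = (-0.9255, -0.9939).

(-0.9255, -0.9939)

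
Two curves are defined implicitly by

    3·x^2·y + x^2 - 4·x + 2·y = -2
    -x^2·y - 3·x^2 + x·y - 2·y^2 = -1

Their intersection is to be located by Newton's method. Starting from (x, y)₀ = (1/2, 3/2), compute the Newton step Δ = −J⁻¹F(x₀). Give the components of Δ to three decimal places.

(-38.667, 19.500)

At (1/2, 3/2): F = (4.375, -3.875).
Jacobian J = [[6·x·y + 2·x - 4, 3·x^2 + 2], [-2·x·y - 6·x + y, -x^2 + x - 4·y]].
At the point, J = [[1.500, 2.750], [-3.000, -5.750]] (det J = -0.375).
Solving J·Δ = −F gives Δ = (-38.667, 19.500).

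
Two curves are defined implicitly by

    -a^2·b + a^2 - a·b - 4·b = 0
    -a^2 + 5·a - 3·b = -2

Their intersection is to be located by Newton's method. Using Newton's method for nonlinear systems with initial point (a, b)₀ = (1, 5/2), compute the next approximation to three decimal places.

At (1, 5/2): F = (-14.000, -1.500).
Jacobian J = [[-2·a·b + 2·a - b, -a^2 - a - 4], [-2·a + 5, -3]].
At the point, J = [[-5.500, -6.000], [3.000, -3.000]] (det J = 34.500).
Solving J·Δ = −F gives Δ = (-0.957, -1.457).
Then the next iterate is (a, b)₁ = (0.043, 1.043).

(0.043, 1.043)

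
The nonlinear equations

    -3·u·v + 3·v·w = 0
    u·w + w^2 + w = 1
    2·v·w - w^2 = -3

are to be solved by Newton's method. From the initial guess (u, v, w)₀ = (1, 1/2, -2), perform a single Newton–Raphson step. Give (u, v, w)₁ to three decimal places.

At (1, 1/2, -2): F = (-4.500, -1.000, -3.000).
Jacobian J = [[-3·v, -3·u + 3·w, 3·v], [w, 0, u + 2·w + 1], [0, 2·w, 2·v - 2·w]].
At the point, J = [[-1.500, -9.000, 1.500], [-2.000, 0.000, -2.000], [0.000, -4.000, 5.000]] (det J = -66.000).
Solving J·Δ = −F gives Δ = (-0.864, -0.295, 0.364).
Then the next iterate is (u, v, w)₁ = (0.136, 0.205, -1.636).

(0.136, 0.205, -1.636)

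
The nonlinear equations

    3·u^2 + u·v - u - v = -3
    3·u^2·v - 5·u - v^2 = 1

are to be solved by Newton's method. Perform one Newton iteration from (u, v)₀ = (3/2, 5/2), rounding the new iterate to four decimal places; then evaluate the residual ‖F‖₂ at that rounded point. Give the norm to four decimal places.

304.7976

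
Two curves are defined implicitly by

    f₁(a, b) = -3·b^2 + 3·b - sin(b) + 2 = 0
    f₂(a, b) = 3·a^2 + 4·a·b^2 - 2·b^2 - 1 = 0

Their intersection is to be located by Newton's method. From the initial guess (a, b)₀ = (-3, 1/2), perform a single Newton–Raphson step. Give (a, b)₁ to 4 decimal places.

(-3.8072, 3.0873)

At (-3, 1/2): F = (2.270574, 22.5000).
Jacobian J = [[0, -6·b - cos(b) + 3], [6·a + 4·b^2, 8·a·b - 4·b]].
At the point, J = [[0.0000, -0.877583], [-17.0000, -14.0000]] (det J = -14.918904).
Solving J·Δ = −F gives Δ = (-0.8072, 2.5873).
Then the next iterate is (a, b)₁ = (-3.8072, 3.0873).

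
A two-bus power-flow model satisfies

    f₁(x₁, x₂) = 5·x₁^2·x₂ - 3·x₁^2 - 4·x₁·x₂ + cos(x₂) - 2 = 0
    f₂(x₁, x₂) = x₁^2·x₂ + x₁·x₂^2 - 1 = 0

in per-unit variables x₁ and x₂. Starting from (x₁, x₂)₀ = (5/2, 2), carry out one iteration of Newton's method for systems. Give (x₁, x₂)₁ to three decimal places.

(3.089, 0.170)

At (5/2, 2): F = (21.33385, 21.500).
Jacobian J = [[10·x₁·x₂ - 6·x₁ - 4·x₂, 5·x₁^2 - 4·x₁ - sin(x₂)], [2·x₁·x₂ + x₂^2, x₁^2 + 2·x₁·x₂]].
At the point, J = [[27.000, 20.34070], [14.000, 16.250]] (det J = 153.98016).
Solving J·Δ = −F gives Δ = (0.589, -1.830).
Then the next iterate is (x₁, x₂)₁ = (3.089, 0.170).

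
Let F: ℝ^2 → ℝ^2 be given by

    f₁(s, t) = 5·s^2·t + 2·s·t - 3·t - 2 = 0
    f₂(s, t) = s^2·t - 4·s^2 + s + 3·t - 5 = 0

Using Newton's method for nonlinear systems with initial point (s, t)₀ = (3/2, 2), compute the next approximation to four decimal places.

At (3/2, 2): F = (20.5000, -2.0000).
Jacobian J = [[10·s·t + 2·t, 5·s^2 + 2·s - 3], [2·s·t - 8·s + 1, s^2 + 3]].
At the point, J = [[34.0000, 11.2500], [-5.0000, 5.2500]] (det J = 234.7500).
Solving J·Δ = −F gives Δ = (-0.5543, -0.1470).
Then the next iterate is (s, t)₁ = (0.9457, 1.8530).

(0.9457, 1.8530)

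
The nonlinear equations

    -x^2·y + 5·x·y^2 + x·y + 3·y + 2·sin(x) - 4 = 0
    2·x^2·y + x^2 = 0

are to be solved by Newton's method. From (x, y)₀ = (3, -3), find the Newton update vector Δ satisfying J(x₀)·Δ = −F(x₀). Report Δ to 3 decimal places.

At (3, -3): F = (140.28224, -45.000).
Jacobian J = [[-2·x·y + 5·y^2 + y + 2·cos(x), -x^2 + 10·x·y + x + 3], [4·x·y + 2·x, 2·x^2]].
At the point, J = [[58.02002, -93.000], [-30.000, 18.000]] (det J = -1745.63973).
Solving J·Δ = −F gives Δ = (-0.951, 0.915).

(-0.951, 0.915)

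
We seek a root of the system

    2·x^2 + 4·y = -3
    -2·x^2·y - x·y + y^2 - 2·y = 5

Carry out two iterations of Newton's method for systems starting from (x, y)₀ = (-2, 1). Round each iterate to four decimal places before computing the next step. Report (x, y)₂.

(-3.5487, -0.3901)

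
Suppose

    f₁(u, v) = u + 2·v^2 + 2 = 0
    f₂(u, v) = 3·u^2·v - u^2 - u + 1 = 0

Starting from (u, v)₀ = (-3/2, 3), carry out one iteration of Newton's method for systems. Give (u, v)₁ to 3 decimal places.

At (-3/2, 3): F = (18.500, 20.500).
Jacobian J = [[1, 4·v], [6·u·v - 2·u - 1, 3·u^2]].
At the point, J = [[1.000, 12.000], [-25.000, 6.750]] (det J = 306.750).
Solving J·Δ = −F gives Δ = (0.395, -1.575).
Then the next iterate is (u, v)₁ = (-1.105, 1.425).

(-1.105, 1.425)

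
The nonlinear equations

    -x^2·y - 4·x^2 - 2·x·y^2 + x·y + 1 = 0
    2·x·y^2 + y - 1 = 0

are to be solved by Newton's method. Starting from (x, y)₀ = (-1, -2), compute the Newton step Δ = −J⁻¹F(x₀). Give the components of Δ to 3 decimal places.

(1.115, 0.231)

At (-1, -2): F = (9.000, -11.000).
Jacobian J = [[-2·x·y - 8·x - 2·y^2 + y, -x^2 - 4·x·y + x], [2·y^2, 4·x·y + 1]].
At the point, J = [[-6.000, -10.000], [8.000, 9.000]] (det J = 26.000).
Solving J·Δ = −F gives Δ = (1.115, 0.231).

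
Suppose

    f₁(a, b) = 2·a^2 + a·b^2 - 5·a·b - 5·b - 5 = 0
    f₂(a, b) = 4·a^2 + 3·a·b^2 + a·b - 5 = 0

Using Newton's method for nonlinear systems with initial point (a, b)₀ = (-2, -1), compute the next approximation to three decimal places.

At (-2, -1): F = (-4.000, 7.000).
Jacobian J = [[4·a + b^2 - 5·b, 2·a·b - 5·a - 5], [8·a + 3·b^2 + b, 6·a·b + a]].
At the point, J = [[-2.000, 9.000], [-14.000, 10.000]] (det J = 106.000).
Solving J·Δ = −F gives Δ = (0.972, 0.660).
Then the next iterate is (a, b)₁ = (-1.028, -0.340).

(-1.028, -0.340)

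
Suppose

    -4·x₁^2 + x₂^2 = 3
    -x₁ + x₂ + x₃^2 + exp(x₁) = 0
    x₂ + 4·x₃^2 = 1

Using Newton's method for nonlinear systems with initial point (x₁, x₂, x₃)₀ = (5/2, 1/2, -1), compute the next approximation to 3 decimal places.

At (5/2, 1/2, -1): F = (-27.750, 11.18249, 3.500).
Jacobian J = [[-8·x₁, 2·x₂, 0], [exp(x₁) - 1, 1, 2·x₃], [0, 1, 8·x₃]].
At the point, J = [[-20.000, 1.000, 0.000], [11.18249, 1.000, -2.000], [0.000, 1.000, -8.000]] (det J = 209.45995).
Solving J·Δ = −F gives Δ = (-1.189, 3.978, 0.935).
Then the next iterate is (x₁, x₂, x₃)₁ = (1.311, 4.478, -0.065).

(1.311, 4.478, -0.065)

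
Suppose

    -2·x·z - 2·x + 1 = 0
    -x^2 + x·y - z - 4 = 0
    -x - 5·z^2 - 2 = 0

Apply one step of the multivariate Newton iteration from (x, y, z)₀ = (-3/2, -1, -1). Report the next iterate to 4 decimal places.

(-10.3333, -15.0556, -1.3333)

At (-3/2, -1, -1): F = (1.0000, -3.7500, -5.5000).
Jacobian J = [[-2·z - 2, 0, -2·x], [-2·x + y, x, -1], [-1, 0, -10·z]].
At the point, J = [[0.0000, 0.0000, 3.0000], [2.0000, -1.5000, -1.0000], [-1.0000, 0.0000, 10.0000]] (det J = -4.5000).
Solving J·Δ = −F gives Δ = (-8.8333, -14.0556, -0.3333).
Then the next iterate is (x, y, z)₁ = (-10.3333, -15.0556, -1.3333).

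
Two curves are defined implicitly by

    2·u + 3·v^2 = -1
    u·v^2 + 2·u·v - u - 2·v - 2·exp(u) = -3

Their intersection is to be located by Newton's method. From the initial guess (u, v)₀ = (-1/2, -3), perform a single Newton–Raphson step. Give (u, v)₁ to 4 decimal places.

(-9.1245, -2.4583)

At (-1/2, -3): F = (27.0000, 6.786939).
Jacobian J = [[2, 6·v], [v^2 + 2·v - 2·exp(u) - 1, 2·u·v + 2·u - 2]].
At the point, J = [[2.0000, -18.0000], [0.786939, 0.0000]] (det J = 14.164896).
Solving J·Δ = −F gives Δ = (-8.6245, 0.5417).
Then the next iterate is (u, v)₁ = (-9.1245, -2.4583).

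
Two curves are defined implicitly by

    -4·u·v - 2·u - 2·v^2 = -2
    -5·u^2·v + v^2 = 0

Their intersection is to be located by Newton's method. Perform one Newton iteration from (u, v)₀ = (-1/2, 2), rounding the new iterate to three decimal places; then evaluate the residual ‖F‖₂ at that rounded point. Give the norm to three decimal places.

0.522

At (-1/2, 2): F = (-1.000, 1.500).
Jacobian J = [[-4·v - 2, -4·u - 4·v], [-10·u·v, -5·u^2 + 2·v]].
At the point, J = [[-10.000, -6.000], [10.000, 2.750]] (det J = 32.500).
Solving J·Δ = −F gives Δ = (-0.192, 0.154).
Then the next iterate is (u, v)₁ = (-0.692, 2.154).
Re-evaluating at (-0.692, 2.154): F = (0.06684, -0.51765), so ‖F‖₂ = 0.522.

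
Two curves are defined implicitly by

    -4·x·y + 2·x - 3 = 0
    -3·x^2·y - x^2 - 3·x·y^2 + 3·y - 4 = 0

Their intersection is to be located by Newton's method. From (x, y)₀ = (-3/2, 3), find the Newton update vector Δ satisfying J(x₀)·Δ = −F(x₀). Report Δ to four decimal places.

(0.5629, -1.0619)

At (-3/2, 3): F = (12.0000, 23.0000).
Jacobian J = [[-4·y + 2, -4·x], [-6·x·y - 2·x - 3·y^2, -3·x^2 - 6·x·y + 3]].
At the point, J = [[-10.0000, 6.0000], [3.0000, 23.2500]] (det J = -250.5000).
Solving J·Δ = −F gives Δ = (0.5629, -1.0619).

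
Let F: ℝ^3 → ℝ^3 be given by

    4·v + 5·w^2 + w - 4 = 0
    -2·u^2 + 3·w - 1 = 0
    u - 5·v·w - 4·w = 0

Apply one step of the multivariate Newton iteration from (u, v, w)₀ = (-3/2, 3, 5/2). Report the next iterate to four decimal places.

At (-3/2, 3, 5/2): F = (41.7500, 2.0000, -49.0000).
Jacobian J = [[0, 4, 10·w + 1], [-4·u, 0, 3], [1, -5·w, -5·v - 4]].
At the point, J = [[0.0000, 4.0000, 26.0000], [6.0000, 0.0000, 3.0000], [1.0000, -12.5000, -19.0000]] (det J = -1482.0000).
Solving J·Δ = −F gives Δ = (0.3236, -1.8969, -1.3139).
Then the next iterate is (u, v, w)₁ = (-1.1764, 1.1031, 1.1861).

(-1.1764, 1.1031, 1.1861)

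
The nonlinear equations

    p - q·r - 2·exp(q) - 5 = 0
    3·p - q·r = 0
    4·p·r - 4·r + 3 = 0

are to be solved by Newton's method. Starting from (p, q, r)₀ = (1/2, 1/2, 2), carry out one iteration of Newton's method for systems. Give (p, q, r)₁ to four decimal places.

(-2.3870, -0.5685, -10.0481)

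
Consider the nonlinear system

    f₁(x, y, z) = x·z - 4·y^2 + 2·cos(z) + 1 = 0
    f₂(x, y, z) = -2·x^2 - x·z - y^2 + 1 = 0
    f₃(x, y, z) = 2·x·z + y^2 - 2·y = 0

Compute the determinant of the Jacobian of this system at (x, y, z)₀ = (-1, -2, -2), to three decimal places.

115.628

J = [[z, -8·y, x - 2·sin(z)], [-4·x - z, -2·y, -x], [2·z, 2·y - 2, 2·x]].
At the point, J = [[-2.000, 16.000, 0.81859], [6.000, 4.000, 1.000], [-4.000, -6.000, -2.000]].
det J = 115.628.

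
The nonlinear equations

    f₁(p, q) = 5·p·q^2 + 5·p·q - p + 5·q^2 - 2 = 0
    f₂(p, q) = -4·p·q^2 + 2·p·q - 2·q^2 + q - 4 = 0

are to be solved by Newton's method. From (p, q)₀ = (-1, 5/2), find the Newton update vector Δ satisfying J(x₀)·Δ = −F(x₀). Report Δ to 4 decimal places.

(0.3213, 0.0474)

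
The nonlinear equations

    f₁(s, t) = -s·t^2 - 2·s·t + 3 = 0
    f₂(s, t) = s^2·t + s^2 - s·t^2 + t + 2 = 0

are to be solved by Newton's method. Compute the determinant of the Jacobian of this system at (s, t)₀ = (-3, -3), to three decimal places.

60.000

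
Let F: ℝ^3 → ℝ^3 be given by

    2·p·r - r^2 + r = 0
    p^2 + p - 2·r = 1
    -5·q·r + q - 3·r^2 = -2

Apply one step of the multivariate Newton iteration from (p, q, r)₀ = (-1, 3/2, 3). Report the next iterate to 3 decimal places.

(-2.316, 3.391, 0.158)

At (-1, 3/2, 3): F = (-12.000, -7.000, -46.000).
Jacobian J = [[2·r, 0, 2·p - 2·r + 1], [2·p + 1, 0, -2], [0, -5·r + 1, -5·q - 6·r]].
At the point, J = [[6.000, 0.000, -7.000], [-1.000, 0.000, -2.000], [0.000, -14.000, -25.500]] (det J = -266.000).
Solving J·Δ = −F gives Δ = (-1.316, 1.891, -2.842).
Then the next iterate is (p, q, r)₁ = (-2.316, 3.391, 0.158).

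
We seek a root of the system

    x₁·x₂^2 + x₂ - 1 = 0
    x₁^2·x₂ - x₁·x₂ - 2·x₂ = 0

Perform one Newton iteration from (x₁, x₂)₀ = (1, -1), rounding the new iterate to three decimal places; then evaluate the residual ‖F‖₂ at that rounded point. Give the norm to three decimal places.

0.971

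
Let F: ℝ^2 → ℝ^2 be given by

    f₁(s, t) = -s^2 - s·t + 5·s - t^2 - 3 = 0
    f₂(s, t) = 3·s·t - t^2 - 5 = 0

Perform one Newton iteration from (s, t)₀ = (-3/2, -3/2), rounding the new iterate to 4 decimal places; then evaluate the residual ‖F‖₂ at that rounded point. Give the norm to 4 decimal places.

408.5754

At (-3/2, -3/2): F = (-17.2500, -0.5000).
Jacobian J = [[-2·s - t + 5, -s - 2·t], [3·t, 3·s - 2·t]].
At the point, J = [[9.5000, 4.5000], [-4.5000, -1.5000]] (det J = 6.0000).
Solving J·Δ = −F gives Δ = (-4.6875, 13.7292).
Then the next iterate is (s, t)₁ = (-6.1875, 12.2292).
Re-evaluating at (-6.1875, 12.2292): F = (-146.107814, -381.557858), so ‖F‖₂ = 408.5754.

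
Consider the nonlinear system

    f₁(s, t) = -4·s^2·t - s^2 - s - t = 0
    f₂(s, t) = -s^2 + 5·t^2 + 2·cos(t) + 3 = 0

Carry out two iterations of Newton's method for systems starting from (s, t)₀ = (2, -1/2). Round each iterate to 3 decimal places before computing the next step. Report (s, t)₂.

(2.338, -0.343)

At (2, -1/2): F = (2.500, 2.00517).
Jacobian J = [[-8·s·t - 2·s - 1, -4·s^2 - 1], [-2·s, 10·t - 2·sin(t)]].
At the point, J = [[3.000, -17.000], [-4.000, -4.04115]] (det J = -80.12345).
Solving J·Δ = −F gives Δ = (0.299, 0.200).
Then the next iterate is (s, t)₁ = (2.299, -0.300).
Round to (2.299, -0.300) and repeat: F = (-0.94192, 0.07527), J = [[-0.08040, -22.14160], [-4.598, -2.40896]].
Δ = (0.039, -0.043), so (s, t)₂ = (2.338, -0.343).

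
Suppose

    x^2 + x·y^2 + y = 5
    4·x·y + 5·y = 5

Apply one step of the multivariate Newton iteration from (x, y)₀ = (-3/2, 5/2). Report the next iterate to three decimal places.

(-0.866, 1.336)

At (-3/2, 5/2): F = (-9.625, -7.500).
Jacobian J = [[2·x + y^2, 2·x·y + 1], [4·y, 4·x + 5]].
At the point, J = [[3.250, -6.500], [10.000, -1.000]] (det J = 61.750).
Solving J·Δ = −F gives Δ = (0.634, -1.164).
Then the next iterate is (x, y)₁ = (-0.866, 1.336).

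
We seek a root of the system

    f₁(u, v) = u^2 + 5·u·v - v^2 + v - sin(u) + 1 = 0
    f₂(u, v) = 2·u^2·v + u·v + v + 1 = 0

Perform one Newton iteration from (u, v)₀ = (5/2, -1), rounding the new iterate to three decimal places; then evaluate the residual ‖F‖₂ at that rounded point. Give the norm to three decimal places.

At (5/2, -1): F = (-7.84847, -15.000).
Jacobian J = [[2·u + 5·v - cos(u), 5·u - 2·v + 1], [4·u·v + v, 2·u^2 + u + 1]].
At the point, J = [[0.80114, 15.500], [-11.000, 16.000]] (det J = 183.31830).
Solving J·Δ = −F gives Δ = (-0.583, 0.537).
Then the next iterate is (u, v)₁ = (1.917, -0.463).
Re-evaluating at (1.917, -0.463): F = (-1.38100, -3.75352), so ‖F‖₂ = 4.000.

4.000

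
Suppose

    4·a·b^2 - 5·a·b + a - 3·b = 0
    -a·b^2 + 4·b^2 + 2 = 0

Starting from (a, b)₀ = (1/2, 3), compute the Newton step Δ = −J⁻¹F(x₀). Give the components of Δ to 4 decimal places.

(0.3377, -1.4505)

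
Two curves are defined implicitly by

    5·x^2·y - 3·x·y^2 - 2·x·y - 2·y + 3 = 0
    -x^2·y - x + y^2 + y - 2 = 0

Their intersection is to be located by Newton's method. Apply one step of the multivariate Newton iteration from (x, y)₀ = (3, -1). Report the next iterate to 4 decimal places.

At (3, -1): F = (-43.0000, 4.0000).
Jacobian J = [[10·x·y - 3·y^2 - 2·y, 5·x^2 - 6·x·y - 2·x - 2], [-2·x·y - 1, -x^2 + 2·y + 1]].
At the point, J = [[-31.0000, 55.0000], [5.0000, -10.0000]] (det J = 35.0000).
Solving J·Δ = −F gives Δ = (-6.0000, -2.6000).
Then the next iterate is (x, y)₁ = (-3.0000, -3.6000).

(-3.0000, -3.6000)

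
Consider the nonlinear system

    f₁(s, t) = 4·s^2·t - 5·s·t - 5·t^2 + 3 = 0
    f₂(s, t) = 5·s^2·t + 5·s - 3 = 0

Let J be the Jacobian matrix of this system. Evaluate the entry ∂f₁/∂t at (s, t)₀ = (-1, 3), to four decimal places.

∂f₁/∂t = 4·s^2 - 5·s - 10·t.
At (-1, 3) this is -21.0000.

-21.0000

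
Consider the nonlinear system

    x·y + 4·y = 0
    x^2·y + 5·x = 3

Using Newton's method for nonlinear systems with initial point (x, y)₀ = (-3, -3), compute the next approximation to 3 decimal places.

At (-3, -3): F = (-3.000, -45.000).
Jacobian J = [[y, x + 4], [2·x·y + 5, x^2]].
At the point, J = [[-3.000, 1.000], [23.000, 9.000]] (det J = -50.000).
Solving J·Δ = −F gives Δ = (0.360, 4.080).
Then the next iterate is (x, y)₁ = (-2.640, 1.080).

(-2.640, 1.080)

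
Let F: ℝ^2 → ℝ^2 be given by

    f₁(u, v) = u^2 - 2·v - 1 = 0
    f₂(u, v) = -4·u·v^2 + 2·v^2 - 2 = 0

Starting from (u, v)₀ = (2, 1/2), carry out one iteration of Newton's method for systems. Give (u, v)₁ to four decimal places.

(1.2692, 0.0385)

At (2, 1/2): F = (2.0000, -3.5000).
Jacobian J = [[2·u, -2], [-4·v^2, -8·u·v + 4·v]].
At the point, J = [[4.0000, -2.0000], [-1.0000, -6.0000]] (det J = -26.0000).
Solving J·Δ = −F gives Δ = (-0.7308, -0.4615).
Then the next iterate is (u, v)₁ = (1.2692, 0.0385).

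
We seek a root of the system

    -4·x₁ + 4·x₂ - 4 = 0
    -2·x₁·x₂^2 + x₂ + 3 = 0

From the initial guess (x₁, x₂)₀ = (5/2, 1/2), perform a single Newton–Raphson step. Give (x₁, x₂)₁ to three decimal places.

(0.333, 1.333)

At (5/2, 1/2): F = (-12.000, 2.250).
Jacobian J = [[-4, 4], [-2·x₂^2, -4·x₁·x₂ + 1]].
At the point, J = [[-4.000, 4.000], [-0.500, -4.000]] (det J = 18.000).
Solving J·Δ = −F gives Δ = (-2.167, 0.833).
Then the next iterate is (x₁, x₂)₁ = (0.333, 1.333).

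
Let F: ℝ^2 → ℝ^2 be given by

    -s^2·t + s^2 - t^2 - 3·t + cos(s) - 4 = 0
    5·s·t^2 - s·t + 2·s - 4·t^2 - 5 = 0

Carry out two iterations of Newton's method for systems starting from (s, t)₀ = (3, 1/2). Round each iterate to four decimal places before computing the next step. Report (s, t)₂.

At (3, 1/2): F = (-2.239992, 2.2500).
Jacobian J = [[-2·s·t + 2·s - sin(s), -s^2 - 2·t - 3], [5·t^2 - t + 2, 10·s·t - s - 8·t]].
At the point, J = [[2.858880, -13.0000], [2.7500, 8.0000]] (det J = 58.621040).
Solving J·Δ = −F gives Δ = (-0.1933, -0.2148).
Then the next iterate is (s, t)₁ = (2.8067, 0.2852).
Round to (2.8067, 0.2852) and repeat: F = (-0.250501, 0.629044), J = [[3.683791, -11.447965], [2.121495, 2.916408]].
Δ = (-0.1847, -0.0813), so (s, t)₂ = (2.6220, 0.2039).

(2.6220, 0.2039)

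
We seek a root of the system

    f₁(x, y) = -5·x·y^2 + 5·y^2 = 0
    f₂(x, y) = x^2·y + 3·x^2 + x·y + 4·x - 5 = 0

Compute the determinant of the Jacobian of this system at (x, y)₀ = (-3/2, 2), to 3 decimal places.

J = [[-5·y^2, -10·x·y + 10·y], [2·x·y + 6·x + y + 4, x^2 + x]].
At the point, J = [[-20.000, 50.000], [-9.000, 0.750]].
det J = 435.000.

435.000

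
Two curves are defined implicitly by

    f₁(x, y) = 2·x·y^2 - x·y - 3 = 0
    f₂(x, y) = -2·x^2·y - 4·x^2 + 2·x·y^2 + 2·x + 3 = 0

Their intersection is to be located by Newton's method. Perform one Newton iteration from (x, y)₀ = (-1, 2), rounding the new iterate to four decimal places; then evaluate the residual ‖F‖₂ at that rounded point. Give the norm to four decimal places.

5.4956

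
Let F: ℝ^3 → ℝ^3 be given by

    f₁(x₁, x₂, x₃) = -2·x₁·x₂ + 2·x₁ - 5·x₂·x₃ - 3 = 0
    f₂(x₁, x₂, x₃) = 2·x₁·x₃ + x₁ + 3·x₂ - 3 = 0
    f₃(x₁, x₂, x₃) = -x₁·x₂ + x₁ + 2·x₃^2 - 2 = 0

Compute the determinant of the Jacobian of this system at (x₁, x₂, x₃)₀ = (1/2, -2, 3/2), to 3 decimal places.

179.500

J = [[-2·x₂ + 2, -2·x₁ - 5·x₃, -5·x₂], [2·x₃ + 1, 3, 2·x₁], [-x₂ + 1, -x₁, 4·x₃]].
At the point, J = [[6.000, -8.500, 10.000], [4.000, 3.000, 1.000], [3.000, -0.500, 6.000]].
det J = 179.500.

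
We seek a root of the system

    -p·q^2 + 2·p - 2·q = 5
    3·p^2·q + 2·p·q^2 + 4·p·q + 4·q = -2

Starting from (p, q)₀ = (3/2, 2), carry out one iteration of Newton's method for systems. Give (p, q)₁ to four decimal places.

(1.3368, 0.5408)

At (3/2, 2): F = (-12.0000, 47.5000).
Jacobian J = [[-q^2 + 2, -2·p·q - 2], [6·p·q + 2·q^2 + 4·q, 3·p^2 + 4·p·q + 4·p + 4]].
At the point, J = [[-2.0000, -8.0000], [34.0000, 28.7500]] (det J = 214.5000).
Solving J·Δ = −F gives Δ = (-0.1632, -1.4592).
Then the next iterate is (p, q)₁ = (1.3368, 0.5408).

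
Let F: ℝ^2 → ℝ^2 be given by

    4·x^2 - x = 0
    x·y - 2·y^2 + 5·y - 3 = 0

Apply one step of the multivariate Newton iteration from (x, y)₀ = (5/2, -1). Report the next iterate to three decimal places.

At (5/2, -1): F = (22.500, -12.500).
Jacobian J = [[8·x - 1, 0], [y, x - 4·y + 5]].
At the point, J = [[19.000, 0.000], [-1.000, 11.500]] (det J = 218.500).
Solving J·Δ = −F gives Δ = (-1.184, 0.984).
Then the next iterate is (x, y)₁ = (1.316, -0.016).

(1.316, -0.016)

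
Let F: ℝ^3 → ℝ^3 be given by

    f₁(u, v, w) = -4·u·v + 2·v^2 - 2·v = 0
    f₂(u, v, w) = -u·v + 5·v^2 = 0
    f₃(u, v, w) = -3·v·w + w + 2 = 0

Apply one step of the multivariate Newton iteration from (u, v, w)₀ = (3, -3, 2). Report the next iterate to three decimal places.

At (3, -3, 2): F = (60.000, 54.000, 22.000).
Jacobian J = [[-4·v, -4·u + 4·v - 2, 0], [-v, -u + 10·v, 0], [0, -3·w, -3·v + 1]].
At the point, J = [[12.000, -26.000, 0.000], [3.000, -33.000, 0.000], [0.000, -6.000, 10.000]] (det J = -3180.000).
Solving J·Δ = −F gives Δ = (-1.811, 1.472, -1.317).
Then the next iterate is (u, v, w)₁ = (1.189, -1.528, 0.683).

(1.189, -1.528, 0.683)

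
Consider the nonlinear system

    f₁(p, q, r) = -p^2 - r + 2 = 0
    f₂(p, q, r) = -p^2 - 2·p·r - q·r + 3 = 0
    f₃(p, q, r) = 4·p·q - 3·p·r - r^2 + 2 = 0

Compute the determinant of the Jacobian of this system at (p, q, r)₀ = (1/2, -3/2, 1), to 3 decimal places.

12.500

J = [[-2·p, 0, -1], [-2·p - 2·r, -r, -2·p - q], [4·q - 3·r, 4·p, -3·p - 2·r]].
At the point, J = [[-1.000, 0.000, -1.000], [-3.000, -1.000, 0.500], [-9.000, 2.000, -3.500]].
det J = 12.500.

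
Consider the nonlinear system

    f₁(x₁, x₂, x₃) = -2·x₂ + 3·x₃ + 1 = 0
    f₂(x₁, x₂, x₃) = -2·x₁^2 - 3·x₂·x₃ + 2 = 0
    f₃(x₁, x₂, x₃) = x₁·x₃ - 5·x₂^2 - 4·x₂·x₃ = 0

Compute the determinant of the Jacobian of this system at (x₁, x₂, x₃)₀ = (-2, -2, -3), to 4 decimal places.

981.0000

J = [[0, -2, 3], [-4·x₁, -3·x₃, -3·x₂], [x₃, -10·x₂ - 4·x₃, x₁ - 4·x₂]].
At the point, J = [[0.0000, -2.0000, 3.0000], [8.0000, 9.0000, 6.0000], [-3.0000, 32.0000, 6.0000]].
det J = 981.0000.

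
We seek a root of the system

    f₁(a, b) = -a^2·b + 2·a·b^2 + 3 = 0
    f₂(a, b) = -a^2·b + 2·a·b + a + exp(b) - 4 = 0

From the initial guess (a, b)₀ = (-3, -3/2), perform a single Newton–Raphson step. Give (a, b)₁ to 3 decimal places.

At (-3, -3/2): F = (3.000, 15.72313).
Jacobian J = [[-2·a·b + 2·b^2, -a^2 + 4·a·b], [-2·a·b + 2·b + 1, -a^2 + 2·a + exp(b)]].
At the point, J = [[-4.500, 9.000], [-11.000, -14.77687]] (det J = 165.49591).
Solving J·Δ = −F gives Δ = (1.123, 0.228).
Then the next iterate is (a, b)₁ = (-1.877, -1.272).

(-1.877, -1.272)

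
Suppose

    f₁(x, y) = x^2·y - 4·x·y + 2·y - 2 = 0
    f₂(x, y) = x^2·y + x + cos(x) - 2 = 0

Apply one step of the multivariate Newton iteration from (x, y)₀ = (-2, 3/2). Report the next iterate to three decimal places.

At (-2, 3/2): F = (19.000, 1.58385).
Jacobian J = [[2·x·y - 4·y, x^2 - 4·x + 2], [2·x·y - sin(x) + 1, x^2]].
At the point, J = [[-12.000, 14.000], [-4.09070, 4.000]] (det J = 9.26984).
Solving J·Δ = −F gives Δ = (-5.807, -6.334).
Then the next iterate is (x, y)₁ = (-7.807, -4.834).

(-7.807, -4.834)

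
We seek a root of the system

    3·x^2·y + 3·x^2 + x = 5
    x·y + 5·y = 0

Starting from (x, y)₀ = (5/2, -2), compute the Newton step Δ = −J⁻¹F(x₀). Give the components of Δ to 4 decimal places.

At (5/2, -2): F = (-21.2500, -15.0000).
Jacobian J = [[6·x·y + 6·x + 1, 3·x^2], [y, x + 5]].
At the point, J = [[-14.0000, 18.7500], [-2.0000, 7.5000]] (det J = -67.5000).
Solving J·Δ = −F gives Δ = (1.8056, 2.4815).

(1.8056, 2.4815)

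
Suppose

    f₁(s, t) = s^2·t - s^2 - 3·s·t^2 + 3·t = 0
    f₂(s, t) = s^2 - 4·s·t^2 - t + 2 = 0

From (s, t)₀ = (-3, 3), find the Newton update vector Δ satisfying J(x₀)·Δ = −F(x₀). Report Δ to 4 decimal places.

(-4.0000, -4.0000)

At (-3, 3): F = (108.0000, 116.0000).
Jacobian J = [[2·s·t - 2·s - 3·t^2, s^2 - 6·s·t + 3], [2·s - 4·t^2, -8·s·t - 1]].
At the point, J = [[-39.0000, 66.0000], [-42.0000, 71.0000]] (det J = 3.0000).
Solving J·Δ = −F gives Δ = (-4.0000, -4.0000).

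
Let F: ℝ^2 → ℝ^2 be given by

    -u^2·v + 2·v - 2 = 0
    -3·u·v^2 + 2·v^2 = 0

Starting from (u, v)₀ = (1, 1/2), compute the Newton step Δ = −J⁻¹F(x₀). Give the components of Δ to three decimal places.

At (1, 1/2): F = (-1.500, -0.250).
Jacobian J = [[-2·u·v, -u^2 + 2], [-3·v^2, -6·u·v + 4·v]].
At the point, J = [[-1.000, 1.000], [-0.750, -1.000]] (det J = 1.750).
Solving J·Δ = −F gives Δ = (-1.000, 0.500).

(-1.000, 0.500)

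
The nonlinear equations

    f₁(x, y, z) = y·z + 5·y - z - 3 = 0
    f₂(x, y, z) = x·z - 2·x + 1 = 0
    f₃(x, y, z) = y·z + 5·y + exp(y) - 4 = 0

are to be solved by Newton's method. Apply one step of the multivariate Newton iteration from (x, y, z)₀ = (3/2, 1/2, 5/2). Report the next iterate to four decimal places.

At (3/2, 1/2, 5/2): F = (-1.7500, 1.7500, 1.398721).
Jacobian J = [[0, z + 5, y - 1], [z - 2, 0, x], [0, z + exp(y) + 5, y]].
At the point, J = [[0.0000, 7.5000, -0.5000], [0.5000, 0.0000, 1.5000], [0.0000, 9.148721, 0.5000]] (det J = -4.162180).
Solving J·Δ = −F gives Δ = (6.0505, 0.0211, -3.1835).
Then the next iterate is (x, y, z)₁ = (7.5505, 0.5211, -0.6835).

(7.5505, 0.5211, -0.6835)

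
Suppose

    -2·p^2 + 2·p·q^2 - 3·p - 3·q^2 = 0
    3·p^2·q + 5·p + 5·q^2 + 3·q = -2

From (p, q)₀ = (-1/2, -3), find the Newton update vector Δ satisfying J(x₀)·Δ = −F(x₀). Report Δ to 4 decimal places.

At (-1/2, -3): F = (-35.0000, 33.2500).
Jacobian J = [[-4·p + 2·q^2 - 3, 4·p·q - 6·q], [6·p·q + 5, 3·p^2 + 10·q + 3]].
At the point, J = [[17.0000, 24.0000], [14.0000, -26.2500]] (det J = -782.2500).
Solving J·Δ = −F gives Δ = (0.1544, 1.3490).

(0.1544, 1.3490)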